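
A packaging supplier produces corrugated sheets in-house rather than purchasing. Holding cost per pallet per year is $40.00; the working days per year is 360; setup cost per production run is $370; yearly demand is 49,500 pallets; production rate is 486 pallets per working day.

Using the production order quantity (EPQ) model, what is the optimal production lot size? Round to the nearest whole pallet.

d = 49,500/360 = 137.5000 pallets/day;  effective holding cost H(1 − d/p) = 40·(1 − 137.5000/486) = 28.68313
Q* = √(2DS / H_eff) = √(2·49,500·370 / 28.68313) ≈ 1,130.07

1,130 pallets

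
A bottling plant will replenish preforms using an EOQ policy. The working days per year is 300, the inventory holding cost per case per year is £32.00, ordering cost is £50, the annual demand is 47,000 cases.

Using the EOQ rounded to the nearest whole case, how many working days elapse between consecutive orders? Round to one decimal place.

2DS/H = 2·47,000·50/32 = 146,875.00
EOQ = √146,875.00 ≈ 383.24 → Q = 383 cases
Cycle time = (working days × Q)/D = (300 × 383) / 47,000 = 2.445 days

2.4 days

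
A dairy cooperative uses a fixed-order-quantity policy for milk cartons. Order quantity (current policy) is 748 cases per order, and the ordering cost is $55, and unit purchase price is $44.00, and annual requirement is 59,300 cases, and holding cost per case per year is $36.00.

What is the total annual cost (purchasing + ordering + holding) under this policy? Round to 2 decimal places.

Ordering: D/Q × S = 59,300/748 × $55 = $4,360.29
Holding:  Q/2 × H = 748/2 × $36 = $13,464.00
Purchase cost = D·C = 59,300 × 44 = $2,609,200.00
Total = $4,360.29 + $13,464.00 + $2,609,200.00 = $2,627,024.29

$2,627,024.29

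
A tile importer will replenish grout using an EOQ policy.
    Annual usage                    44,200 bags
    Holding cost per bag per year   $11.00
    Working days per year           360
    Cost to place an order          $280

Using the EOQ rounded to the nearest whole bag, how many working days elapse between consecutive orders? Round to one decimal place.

12.2 days

Q* = √(2·D·S / H) = √(2·44,200·280 / 11) = √2,250,181.8 ≈ 1,500.06 → Q = 1,500 bags
Days between orders = 360 / (D/Q) = 360 / 29.467 ≈ 12.217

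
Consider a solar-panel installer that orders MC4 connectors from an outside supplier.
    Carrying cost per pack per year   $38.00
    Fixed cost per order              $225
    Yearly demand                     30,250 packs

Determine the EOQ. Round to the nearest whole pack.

Optimal lot size Q* = (2 × 30,250 × $225 / $38)^½ ≈ 598.52

599 packs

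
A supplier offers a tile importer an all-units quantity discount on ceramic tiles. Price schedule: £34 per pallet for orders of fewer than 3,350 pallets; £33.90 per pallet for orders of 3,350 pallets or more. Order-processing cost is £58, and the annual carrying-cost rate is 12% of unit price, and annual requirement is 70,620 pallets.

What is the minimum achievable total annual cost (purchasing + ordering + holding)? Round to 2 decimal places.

£2,402,054.57

H₁ = 12%×£34 = £4.0800;  H₂ = 12%×£33.90 = £4.0680
EOQ₁ = √(2×70,620×58/4.0800) = 1,416.98  (< 3,350, feasible at tier 1)
EOQ₂ = √(2×70,620×58/4.0680) = 1,419.07  (< 3,350 → use Q = 3,350 at tier-2 price)
TC(tier 1 (EOQ₁), Q≈1,417.0) = £2,406,861.27
TC(tier 2, Q≈3,350.0) = £2,402,054.57
Minimum at tier 2: £2,402,054.57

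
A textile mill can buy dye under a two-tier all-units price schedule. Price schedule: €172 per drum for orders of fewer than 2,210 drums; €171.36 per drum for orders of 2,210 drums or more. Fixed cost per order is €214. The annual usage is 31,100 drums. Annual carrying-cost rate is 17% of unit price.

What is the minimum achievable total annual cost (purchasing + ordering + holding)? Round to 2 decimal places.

H₁ = 17%×€172 = €29.2400;  H₂ = 17%×€171.36 = €29.1312
EOQ₁ = √(2×31,100×214/29.2400) = 674.70  (< 2,210, feasible at tier 1)
EOQ₂ = √(2×31,100×214/29.1312) = 675.96  (< 2,210 → use Q = 2,210 at tier-2 price)
TC(tier 1 (EOQ₁), Q≈674.7) = €5,368,928.35
TC(tier 2, Q≈2,210.0) = €5,364,497.47
Minimum at tier 2: €5,364,497.47

€5,364,497.47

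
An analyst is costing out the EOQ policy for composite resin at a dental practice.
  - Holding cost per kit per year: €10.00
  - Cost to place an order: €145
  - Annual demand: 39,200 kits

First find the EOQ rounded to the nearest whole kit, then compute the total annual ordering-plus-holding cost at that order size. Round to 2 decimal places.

2DS/H = 2·39,200·145/10 = 1,136,800.00
EOQ = √1,136,800.00 ≈ 1,066.21 → Q = 1,066 kits
Annual ordering cost = (D/Q)·S = (39,200/1,066) × 145 = €5,332.08
Annual holding cost  = (Q/2)·H = (1,066/2) × 10 = €5,330.00
Total = €5,332.08 + €5,330.00 = €10,662.08

€10,662.08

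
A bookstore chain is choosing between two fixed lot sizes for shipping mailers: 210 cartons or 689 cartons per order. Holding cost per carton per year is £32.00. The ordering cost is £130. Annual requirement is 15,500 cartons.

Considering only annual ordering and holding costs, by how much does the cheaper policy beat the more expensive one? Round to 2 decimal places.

£993.29

Annual cost at Q: ordering D·S/Q plus holding Q·H/2.
TC(210) = (15,500/210)×130 + (210/2)×32 = £12,955.24
TC(689) = (15,500/689)×130 + (689/2)×32 = £13,948.53
Lots of 210 are cheaper by £993.29.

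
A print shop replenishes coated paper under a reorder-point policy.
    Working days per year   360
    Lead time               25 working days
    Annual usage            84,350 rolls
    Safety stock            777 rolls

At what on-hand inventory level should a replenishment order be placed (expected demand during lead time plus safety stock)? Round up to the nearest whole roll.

Daily demand d = 84,350 / 360 = 234.306 rolls/day
Demand during lead time = 234.306 × 25 = 5,857.64
Reorder point = 5,857.64 + 777 = 6,634.64 → round up

6,635 rolls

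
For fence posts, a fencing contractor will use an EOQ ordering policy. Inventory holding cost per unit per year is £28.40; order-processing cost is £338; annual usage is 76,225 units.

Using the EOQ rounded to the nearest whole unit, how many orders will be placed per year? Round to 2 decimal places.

56.59 orders per year

2DS/H = 2·76,225·338/28.4 = 1,814,369.72
EOQ = √1,814,369.72 ≈ 1,346.99 → Q = 1,347
Orders per year = D/Q = 76,225 / 1,347 = 56.589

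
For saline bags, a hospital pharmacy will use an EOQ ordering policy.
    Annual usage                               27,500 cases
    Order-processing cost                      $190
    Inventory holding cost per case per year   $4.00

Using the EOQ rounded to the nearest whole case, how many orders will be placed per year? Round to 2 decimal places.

17.02 orders per year

Optimal lot size Q* = (2 × 27,500 × $190 / $4)^½ ≈ 1,616.32 → Q = 1,616
Orders per year = D/Q = 27,500 / 1,616 = 17.017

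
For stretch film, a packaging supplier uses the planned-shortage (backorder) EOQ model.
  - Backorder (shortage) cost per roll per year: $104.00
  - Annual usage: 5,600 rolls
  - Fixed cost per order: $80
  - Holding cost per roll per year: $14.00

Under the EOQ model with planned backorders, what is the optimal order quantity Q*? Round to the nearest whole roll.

269 rolls

Basic EOQ = √(2·5,600·80/14) = 252.982
Backorder adjustment √((H+b)/b) = √((14+104)/104) = 1.0652
Q* = 252.982 × 1.0652 ≈ 269.47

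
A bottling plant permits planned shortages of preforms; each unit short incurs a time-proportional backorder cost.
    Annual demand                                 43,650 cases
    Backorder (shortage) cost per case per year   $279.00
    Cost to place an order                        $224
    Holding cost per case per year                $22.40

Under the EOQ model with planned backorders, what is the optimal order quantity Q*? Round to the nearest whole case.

971 cases

Basic EOQ = √(2·43,650·224/22.4) = 934.345
Backorder adjustment √((H+b)/b) = √((22.4+279)/279) = 1.0394
Q* = 934.345 × 1.0394 ≈ 971.13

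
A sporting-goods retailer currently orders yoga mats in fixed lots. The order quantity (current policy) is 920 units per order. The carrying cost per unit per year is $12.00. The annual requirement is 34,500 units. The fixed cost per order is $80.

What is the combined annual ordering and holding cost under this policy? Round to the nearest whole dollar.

$8,520

Orders/yr = 34,500/920 = 37.500; ordering cost = 37.500 × $80 = $3,000.00
Average inventory = 920/2 = 460; holding cost = 460 × $12 = $5,520.00
Total = $3,000.00 + $5,520.00 = $8,520.00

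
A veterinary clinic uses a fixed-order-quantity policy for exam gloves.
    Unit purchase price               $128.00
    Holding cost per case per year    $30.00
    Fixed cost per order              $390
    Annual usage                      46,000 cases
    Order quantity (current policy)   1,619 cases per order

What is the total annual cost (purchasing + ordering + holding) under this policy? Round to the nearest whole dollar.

Annual ordering cost = (D/Q)·S = (46,000/1,619) × 390 = $11,080.91
Annual holding cost  = (Q/2)·H = (1,619/2) × 30 = $24,285.00
Purchase cost = D·C = 46,000 × 128 = $5,888,000.00
Total = $11,080.91 + $24,285.00 + $5,888,000.00 = $5,923,365.91

$5,923,366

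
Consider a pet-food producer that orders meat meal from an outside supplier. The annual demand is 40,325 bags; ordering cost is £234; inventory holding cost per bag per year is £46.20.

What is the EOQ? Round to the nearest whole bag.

639 bags

EOQ = √(2DS/H) = √(2 × 40,325 × 234 / 46.2)
    = √(408,487.01) ≈ 639.13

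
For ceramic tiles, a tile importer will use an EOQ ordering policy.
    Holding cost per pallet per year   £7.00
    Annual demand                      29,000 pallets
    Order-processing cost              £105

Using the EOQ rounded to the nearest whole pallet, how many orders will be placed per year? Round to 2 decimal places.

31.08 orders per year

EOQ = √(2DS/H) = √(2 × 29,000 × 105 / 7)
    = √(870,000.00) ≈ 932.74 → Q = 933
N = D/Q = 29,000/933 ≈ 31.083 orders/yr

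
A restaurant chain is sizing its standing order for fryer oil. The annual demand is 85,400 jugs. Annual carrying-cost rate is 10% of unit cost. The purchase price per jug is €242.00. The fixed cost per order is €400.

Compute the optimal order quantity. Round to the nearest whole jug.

H = i·C = 0.1 × €242 = €24.2000 per jug-year
Q* = √(2·D·S / H) = √(2·85,400·400 / 24.2) = √2,823,140.5 ≈ 1,680.22

1,680 jugs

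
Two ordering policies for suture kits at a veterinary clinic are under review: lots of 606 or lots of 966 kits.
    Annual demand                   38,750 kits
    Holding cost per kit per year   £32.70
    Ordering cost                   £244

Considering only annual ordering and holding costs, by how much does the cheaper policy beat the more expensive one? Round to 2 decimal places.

For each Q, cost = (D/Q)·S + (Q/2)·H.
TC(606) = (38,750/606)×244 + (606/2)×32.7 = £25,510.41
TC(966) = (38,750/966)×244 + (966/2)×32.7 = £25,581.88
Cheaper: Q = 606.  Difference = £71.47

£71.47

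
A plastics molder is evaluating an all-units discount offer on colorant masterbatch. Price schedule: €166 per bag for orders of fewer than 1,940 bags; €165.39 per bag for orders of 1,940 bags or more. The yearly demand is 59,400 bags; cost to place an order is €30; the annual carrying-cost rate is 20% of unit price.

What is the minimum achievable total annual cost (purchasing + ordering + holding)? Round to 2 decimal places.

€9,857,170.22

H₁ = 20%×€166 = €33.2000;  H₂ = 20%×€165.39 = €33.0780
EOQ₁ = √(2×59,400×30/33.2000) = 327.64  (< 1,940, feasible at tier 1)
EOQ₂ = √(2×59,400×30/33.0780) = 328.25  (< 1,940 → use Q = 1,940 at tier-2 price)
TC(tier 1 (EOQ₁), Q≈327.6) = €9,871,277.72
TC(tier 2, Q≈1,940.0) = €9,857,170.22
Minimum at tier 2: €9,857,170.22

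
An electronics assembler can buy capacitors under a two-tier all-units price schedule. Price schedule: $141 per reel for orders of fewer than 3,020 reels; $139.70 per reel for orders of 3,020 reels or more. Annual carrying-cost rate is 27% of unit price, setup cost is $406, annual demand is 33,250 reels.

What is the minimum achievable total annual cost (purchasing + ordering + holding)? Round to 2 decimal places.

$4,706,450.72

H₁ = 27%×$141 = $38.0700;  H₂ = 27%×$139.70 = $37.7190
EOQ₁ = √(2×33,250×406/38.0700) = 842.14  (< 3,020, feasible at tier 1)
EOQ₂ = √(2×33,250×406/37.7190) = 846.05  (< 3,020 → use Q = 3,020 at tier-2 price)
TC(tier 1 (EOQ₁), Q≈842.1) = $4,720,310.13
TC(tier 2, Q≈3,020.0) = $4,706,450.72
Minimum at tier 2: $4,706,450.72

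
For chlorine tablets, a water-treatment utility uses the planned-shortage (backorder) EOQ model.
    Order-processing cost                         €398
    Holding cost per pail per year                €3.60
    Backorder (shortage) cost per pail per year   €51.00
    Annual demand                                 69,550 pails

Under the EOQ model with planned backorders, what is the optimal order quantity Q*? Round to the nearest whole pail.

Q* = √(2DS/H) · √((H + b)/b)
   = √(2 × 69,550 × 398 / 3.6) · √((3.6 + 51) / 51)
   = 3,921.515 × 1.0347 ≈ 4,057.56

4,058 pails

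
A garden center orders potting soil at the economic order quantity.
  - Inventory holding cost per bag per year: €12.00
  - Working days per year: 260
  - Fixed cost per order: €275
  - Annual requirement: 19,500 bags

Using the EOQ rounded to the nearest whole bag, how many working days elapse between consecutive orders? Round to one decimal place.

12.6 days

Q* = √(2·D·S / H) = √(2·19,500·275 / 12) = √893,750.0 ≈ 945.38 → Q = 945 bags
T = Q/D × 260 days = 945/19,500 × 260 = 12.600 days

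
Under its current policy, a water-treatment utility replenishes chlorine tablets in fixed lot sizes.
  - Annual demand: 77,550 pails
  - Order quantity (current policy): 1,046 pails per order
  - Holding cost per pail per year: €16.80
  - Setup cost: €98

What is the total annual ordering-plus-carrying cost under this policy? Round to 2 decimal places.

Annual ordering cost = (D/Q)·S = (77,550/1,046) × 98 = €7,265.68
Annual holding cost  = (Q/2)·H = (1,046/2) × 16.8 = €8,786.40
Total = €7,265.68 + €8,786.40 = €16,052.08

€16,052.08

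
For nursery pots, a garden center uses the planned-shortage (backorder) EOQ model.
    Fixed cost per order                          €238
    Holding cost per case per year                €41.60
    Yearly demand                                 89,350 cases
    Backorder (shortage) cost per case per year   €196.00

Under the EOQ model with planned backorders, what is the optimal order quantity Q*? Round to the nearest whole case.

1,113 cases

Q* = √(2DS/H) · √((H + b)/b)
   = √(2 × 89,350 × 238 / 41.6) · √((41.6 + 196) / 196)
   = 1,011.123 × 1.1010 ≈ 1,113.27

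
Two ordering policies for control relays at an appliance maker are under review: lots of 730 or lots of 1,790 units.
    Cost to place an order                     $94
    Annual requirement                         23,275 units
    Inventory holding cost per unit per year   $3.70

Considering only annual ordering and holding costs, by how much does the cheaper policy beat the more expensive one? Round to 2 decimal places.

For each Q, cost = (D/Q)·S + (Q/2)·H.
TC(730) = (23,275/730)×94 + (730/2)×3.7 = $4,347.55
TC(1,790) = (23,275/1,790)×94 + (1,790/2)×3.7 = $4,533.76
Cheaper: Q = 730.  Difference = $186.21

$186.21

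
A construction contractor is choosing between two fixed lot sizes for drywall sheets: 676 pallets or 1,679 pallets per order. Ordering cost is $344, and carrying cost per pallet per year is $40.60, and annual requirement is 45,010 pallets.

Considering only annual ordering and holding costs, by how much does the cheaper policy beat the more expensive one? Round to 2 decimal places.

$6,678.23

TC(Q) = (D/Q)S + (Q/2)H
TC(676) = (45,010/676)×344 + (676/2)×40.6 = $36,627.30
TC(1,679) = (45,010/1,679)×344 + (1,679/2)×40.6 = $43,305.52
|ΔTC| = |$36,627.30 − $43,305.52| = $6,678.23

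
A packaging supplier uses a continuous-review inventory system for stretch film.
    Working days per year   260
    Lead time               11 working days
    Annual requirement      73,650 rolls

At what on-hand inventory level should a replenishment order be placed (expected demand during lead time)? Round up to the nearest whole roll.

3,116 rolls

Daily demand d = 73,650 / 260 = 283.269 rolls/day
Demand during lead time = 283.269 × 11 = 3,115.96
Reorder point = 3,115.96 → round up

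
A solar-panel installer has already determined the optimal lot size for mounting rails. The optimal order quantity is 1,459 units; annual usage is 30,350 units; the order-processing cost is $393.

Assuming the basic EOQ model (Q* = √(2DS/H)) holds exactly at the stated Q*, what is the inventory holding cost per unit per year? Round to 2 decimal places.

$11.21

Since Q* = (2DS/H)^½, squaring gives Q*²·H = 2DS.
H = 2DS / Q² = 2 × 30,350 × 393 / 1,459² = 11.2065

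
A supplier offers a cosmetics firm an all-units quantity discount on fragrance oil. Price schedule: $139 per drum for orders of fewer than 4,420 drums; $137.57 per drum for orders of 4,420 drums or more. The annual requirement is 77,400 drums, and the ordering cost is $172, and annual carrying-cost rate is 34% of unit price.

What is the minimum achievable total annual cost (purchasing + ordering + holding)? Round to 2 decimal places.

$10,754,300.04

H₁ = 34%×$139 = $47.2600;  H₂ = 34%×$137.57 = $46.7738
EOQ₁ = √(2×77,400×172/47.2600) = 750.59  (< 4,420, feasible at tier 1)
EOQ₂ = √(2×77,400×172/46.7738) = 754.48  (< 4,420 → use Q = 4,420 at tier-2 price)
TC(tier 1 (EOQ₁), Q≈750.6) = $10,794,072.89
TC(tier 2, Q≈4,420.0) = $10,754,300.04
Minimum at tier 2: $10,754,300.04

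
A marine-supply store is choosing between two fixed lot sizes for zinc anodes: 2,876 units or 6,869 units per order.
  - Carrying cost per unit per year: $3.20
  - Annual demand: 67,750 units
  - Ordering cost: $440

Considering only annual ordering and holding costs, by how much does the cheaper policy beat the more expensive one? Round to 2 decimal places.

TC(Q) = (D/Q)S + (Q/2)H
TC(2,876) = (67,750/2,876)×440 + (2,876/2)×3.2 = $14,966.69
TC(6,869) = (67,750/6,869)×440 + (6,869/2)×3.2 = $15,330.19
Cheaper: Q = 2,876.  Difference = $363.50

$363.50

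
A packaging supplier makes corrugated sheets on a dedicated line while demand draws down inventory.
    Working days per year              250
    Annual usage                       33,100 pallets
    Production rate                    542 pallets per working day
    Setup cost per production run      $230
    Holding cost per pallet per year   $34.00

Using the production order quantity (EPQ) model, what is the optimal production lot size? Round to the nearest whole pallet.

Daily demand d = 33,100/250 = 132.400; p = 542; 1 − d/p = 0.75572
EPQ = √(2DS / (H(1 − d/p)))
    = √(2 × 33,100 × 230 / (34 × 0.75572)) ≈ 769.79

770 pallets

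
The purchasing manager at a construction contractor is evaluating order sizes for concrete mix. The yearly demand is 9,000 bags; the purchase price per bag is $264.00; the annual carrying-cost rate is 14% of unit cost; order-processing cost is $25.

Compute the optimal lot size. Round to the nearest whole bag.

Carrying cost H = $264 × 14% = $36.9600/bag/yr
2DS/H = 2·9,000·25/36.96 = 12,175.32
EOQ = √12,175.32 ≈ 110.34

110 bags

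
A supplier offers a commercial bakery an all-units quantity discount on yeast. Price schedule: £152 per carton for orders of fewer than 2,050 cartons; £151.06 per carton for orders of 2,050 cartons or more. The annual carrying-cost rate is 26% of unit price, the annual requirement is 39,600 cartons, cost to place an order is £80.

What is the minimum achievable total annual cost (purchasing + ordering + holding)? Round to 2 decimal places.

H₁ = 26%×£152 = £39.5200;  H₂ = 26%×£151.06 = £39.2756
EOQ₁ = √(2×39,600×80/39.5200) = 400.40  (< 2,050, feasible at tier 1)
EOQ₂ = √(2×39,600×80/39.2756) = 401.65  (< 2,050 → use Q = 2,050 at tier-2 price)
TC(tier 1 (EOQ₁), Q≈400.4) = £6,035,023.99
TC(tier 2, Q≈2,050.0) = £6,023,778.86
Minimum at tier 2: £6,023,778.86

£6,023,778.86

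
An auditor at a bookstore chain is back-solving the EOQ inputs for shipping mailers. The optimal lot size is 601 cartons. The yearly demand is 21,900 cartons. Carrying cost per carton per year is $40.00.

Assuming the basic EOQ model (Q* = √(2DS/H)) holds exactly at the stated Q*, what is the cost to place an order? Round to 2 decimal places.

$329.86

Since Q* = (2DS/H)^½, squaring gives Q*²·H = 2DS.
S = Q²H / (2D) = 601² × 40 / (2 × 21,900) = 329.8639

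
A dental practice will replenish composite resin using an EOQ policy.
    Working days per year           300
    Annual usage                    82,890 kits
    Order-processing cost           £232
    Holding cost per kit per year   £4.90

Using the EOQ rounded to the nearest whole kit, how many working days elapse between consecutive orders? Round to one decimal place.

EOQ = √(2DS/H) = √(2 × 82,890 × 232 / 4.9)
    = √(7,849,175.51) ≈ 2,801.64 → Q = 2,802 kits
T = Q/D × 300 days = 2,802/82,890 × 300 = 10.141 days

10.1 days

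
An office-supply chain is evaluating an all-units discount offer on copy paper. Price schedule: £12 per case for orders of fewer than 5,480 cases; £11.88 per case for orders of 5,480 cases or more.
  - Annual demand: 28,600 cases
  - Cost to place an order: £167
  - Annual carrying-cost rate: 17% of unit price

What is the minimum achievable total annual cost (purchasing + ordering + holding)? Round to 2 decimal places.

£346,173.27

H₁ = 17%×£12 = £2.0400;  H₂ = 17%×£11.88 = £2.0196
EOQ₁ = √(2×28,600×167/2.0400) = 2,163.92  (< 5,480, feasible at tier 1)
EOQ₂ = √(2×28,600×167/2.0196) = 2,174.82  (< 5,480 → use Q = 5,480 at tier-2 price)
TC(tier 1 (EOQ₁), Q≈2,163.9) = £347,614.40
TC(tier 2, Q≈5,480.0) = £346,173.27
Minimum at tier 2: £346,173.27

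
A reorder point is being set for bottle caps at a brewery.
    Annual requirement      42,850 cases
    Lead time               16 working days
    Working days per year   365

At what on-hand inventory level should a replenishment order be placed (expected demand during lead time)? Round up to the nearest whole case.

Daily demand d = 42,850 / 365 = 117.397 cases/day
Demand during lead time = 117.397 × 16 = 1,878.36
Reorder point = 1,878.36 → round up

1,879 cases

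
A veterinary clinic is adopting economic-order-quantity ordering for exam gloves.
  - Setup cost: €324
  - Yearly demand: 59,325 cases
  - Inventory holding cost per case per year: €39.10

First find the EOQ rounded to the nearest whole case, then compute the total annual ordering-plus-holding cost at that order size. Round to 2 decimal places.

Optimal lot size Q* = (2 × 59,325 × €324 / €39.1)^½ ≈ 991.56 → Q = 992 cases
Orders/yr = 59,325/992 = 59.803; ordering cost = 59.803 × €324 = €19,376.31
Average inventory = 992/2 = 496; holding cost = 496 × €39.1 = €19,393.60
Total = €19,376.31 + €19,393.60 = €38,769.91

€38,769.91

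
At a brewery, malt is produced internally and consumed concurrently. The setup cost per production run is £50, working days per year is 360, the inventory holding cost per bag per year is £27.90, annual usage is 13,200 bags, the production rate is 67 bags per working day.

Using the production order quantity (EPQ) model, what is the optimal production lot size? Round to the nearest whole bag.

323 bags

d = 13,200/360 = 36.6667 bags/day;  effective holding cost H(1 − d/p) = 27.9·(1 − 36.6667/67) = 12.63134
Q* = √(2DS / H_eff) = √(2·13,200·50 / 12.63134) ≈ 323.27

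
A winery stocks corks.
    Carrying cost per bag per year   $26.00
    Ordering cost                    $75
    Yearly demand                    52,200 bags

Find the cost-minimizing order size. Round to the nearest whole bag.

2DS/H = 2·52,200·75/26 = 301,153.85
EOQ = √301,153.85 ≈ 548.77

549 bags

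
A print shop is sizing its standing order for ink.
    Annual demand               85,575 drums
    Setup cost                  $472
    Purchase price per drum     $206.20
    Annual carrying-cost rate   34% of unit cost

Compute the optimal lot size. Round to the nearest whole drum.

1,073 drums

Carrying cost H = $206.2 × 34% = $70.1080/drum/yr
EOQ = √(2DS/H) = √(2 × 85,575 × 472 / 70.108)
    = √(1,152,262.22) ≈ 1,073.43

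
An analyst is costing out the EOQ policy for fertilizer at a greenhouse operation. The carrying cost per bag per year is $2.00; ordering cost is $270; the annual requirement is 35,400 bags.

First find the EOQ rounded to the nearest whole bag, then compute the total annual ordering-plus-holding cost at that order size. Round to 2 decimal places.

2DS/H = 2·35,400·270/2 = 9,558,000.00
EOQ = √9,558,000.00 ≈ 3,091.60 → Q = 3,092 bags
Annual ordering cost = (D/Q)·S = (35,400/3,092) × 270 = $3,091.20
Annual holding cost  = (Q/2)·H = (3,092/2) × 2 = $3,092.00
Total = $3,091.20 + $3,092.00 = $6,183.20

$6,183.20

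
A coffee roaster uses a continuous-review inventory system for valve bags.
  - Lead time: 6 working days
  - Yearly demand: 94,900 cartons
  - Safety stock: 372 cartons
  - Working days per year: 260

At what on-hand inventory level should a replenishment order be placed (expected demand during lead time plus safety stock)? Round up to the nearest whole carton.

Daily demand d = 94,900 / 260 = 365.000 cartons/day
Demand during lead time = 365.000 × 6 = 2,190.00
Reorder point = 2,190.00 + 372 = 2,562.00 → round up

2,562 cartons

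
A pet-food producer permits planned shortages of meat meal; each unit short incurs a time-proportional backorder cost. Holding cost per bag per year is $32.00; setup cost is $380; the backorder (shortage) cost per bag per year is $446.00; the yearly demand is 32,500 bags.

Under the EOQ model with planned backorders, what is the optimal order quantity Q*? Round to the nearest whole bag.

910 bags

Q* = √(2DS/H) · √((H + b)/b)
   = √(2 × 32,500 × 380 / 32) · √((32 + 446) / 446)
   = 878.564 × 1.0353 ≈ 909.54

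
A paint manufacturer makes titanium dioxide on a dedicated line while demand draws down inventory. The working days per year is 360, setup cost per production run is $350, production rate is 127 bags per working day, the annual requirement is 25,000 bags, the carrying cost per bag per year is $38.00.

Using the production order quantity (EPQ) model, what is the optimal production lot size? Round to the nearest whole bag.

d = 25,000/360 = 69.4444 bags/day;  effective holding cost H(1 − d/p) = 38·(1 − 69.4444/127) = 17.22135
Q* = √(2DS / H_eff) = √(2·25,000·350 / 17.22135) ≈ 1,008.06

1,008 bags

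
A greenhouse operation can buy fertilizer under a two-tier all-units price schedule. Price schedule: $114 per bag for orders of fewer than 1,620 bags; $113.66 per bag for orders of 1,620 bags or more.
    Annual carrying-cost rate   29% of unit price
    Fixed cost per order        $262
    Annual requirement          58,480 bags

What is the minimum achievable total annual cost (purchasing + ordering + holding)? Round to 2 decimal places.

H₁ = 29%×$114 = $33.0600;  H₂ = 29%×$113.66 = $32.9614
EOQ₁ = √(2×58,480×262/33.0600) = 962.76  (< 1,620, feasible at tier 1)
EOQ₂ = √(2×58,480×262/32.9614) = 964.20  (< 1,620 → use Q = 1,620 at tier-2 price)
TC(tier 1 (EOQ₁), Q≈962.8) = $6,698,548.84
TC(tier 2, Q≈1,620.0) = $6,682,993.41
Minimum at tier 2: $6,682,993.41

$6,682,993.41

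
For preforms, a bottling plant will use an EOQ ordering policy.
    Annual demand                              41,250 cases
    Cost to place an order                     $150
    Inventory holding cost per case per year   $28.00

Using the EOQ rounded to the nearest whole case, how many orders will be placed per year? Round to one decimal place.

Q* = √(2·D·S / H) = √(2·41,250·150 / 28) = √441,964.3 ≈ 664.80 → Q = 665
Orders per year = D/Q = 41,250 / 665 = 62.030

62.0 orders per year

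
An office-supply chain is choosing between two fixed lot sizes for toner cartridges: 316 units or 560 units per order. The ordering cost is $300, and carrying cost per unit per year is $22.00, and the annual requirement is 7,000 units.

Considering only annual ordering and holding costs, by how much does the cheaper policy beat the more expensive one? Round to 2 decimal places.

Annual cost at Q: ordering D·S/Q plus holding Q·H/2.
TC(316) = (7,000/316)×300 + (316/2)×22 = $10,121.57
TC(560) = (7,000/560)×300 + (560/2)×22 = $9,910.00
Lots of 560 are cheaper by $211.57.

$211.57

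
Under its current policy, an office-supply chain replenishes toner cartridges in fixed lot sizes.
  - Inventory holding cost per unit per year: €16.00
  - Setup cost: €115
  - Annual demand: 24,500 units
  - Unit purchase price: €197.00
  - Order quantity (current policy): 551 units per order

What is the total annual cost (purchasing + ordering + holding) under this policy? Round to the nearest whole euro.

Ordering: D/Q × S = 24,500/551 × €115 = €5,113.43
Holding:  Q/2 × H = 551/2 × €16 = €4,408.00
Purchase cost = D·C = 24,500 × 197 = €4,826,500.00
Total = €5,113.43 + €4,408.00 + €4,826,500.00 = €4,836,021.43

€4,836,021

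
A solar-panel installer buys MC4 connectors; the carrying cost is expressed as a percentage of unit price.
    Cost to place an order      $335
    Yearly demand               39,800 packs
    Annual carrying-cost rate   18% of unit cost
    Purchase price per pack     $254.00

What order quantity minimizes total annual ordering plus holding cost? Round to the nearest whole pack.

Holding cost per pack per year: H = 18% × $254 = $45.7200
Optimal lot size Q* = (2 × 39,800 × $335 / $45.72)^½ ≈ 763.71

764 packs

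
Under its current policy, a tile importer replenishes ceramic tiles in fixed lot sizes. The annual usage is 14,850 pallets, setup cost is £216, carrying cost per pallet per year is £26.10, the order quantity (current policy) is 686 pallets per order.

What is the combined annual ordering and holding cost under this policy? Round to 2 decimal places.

£13,628.10

Ordering: D/Q × S = 14,850/686 × £216 = £4,675.80
Holding:  Q/2 × H = 686/2 × £26.1 = £8,952.30
Total = £4,675.80 + £8,952.30 = £13,628.10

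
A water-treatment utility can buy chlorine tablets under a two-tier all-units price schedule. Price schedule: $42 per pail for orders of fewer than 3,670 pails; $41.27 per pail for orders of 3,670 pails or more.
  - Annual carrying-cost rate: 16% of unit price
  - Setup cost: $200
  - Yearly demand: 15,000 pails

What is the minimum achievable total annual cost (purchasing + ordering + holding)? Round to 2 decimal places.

H₁ = 16%×$42 = $6.7200;  H₂ = 16%×$41.27 = $6.6032
EOQ₁ = √(2×15,000×200/6.7200) = 944.91  (< 3,670, feasible at tier 1)
EOQ₂ = √(2×15,000×200/6.6032) = 953.23  (< 3,670 → use Q = 3,670 at tier-2 price)
TC(tier 1 (EOQ₁), Q≈944.9) = $636,349.80
TC(tier 2, Q≈3,670.0) = $631,984.31
Minimum at tier 2: $631,984.31

$631,984.31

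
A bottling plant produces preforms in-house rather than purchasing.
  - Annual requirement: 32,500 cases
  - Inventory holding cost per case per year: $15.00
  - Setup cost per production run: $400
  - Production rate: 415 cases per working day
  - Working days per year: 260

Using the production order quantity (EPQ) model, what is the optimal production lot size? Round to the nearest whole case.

1,575 cases

Daily demand d = 32,500/260 = 125.000; p = 415; 1 − d/p = 0.69880
EPQ = √(2DS / (H(1 − d/p)))
    = √(2 × 32,500 × 400 / (15 × 0.69880)) ≈ 1,574.95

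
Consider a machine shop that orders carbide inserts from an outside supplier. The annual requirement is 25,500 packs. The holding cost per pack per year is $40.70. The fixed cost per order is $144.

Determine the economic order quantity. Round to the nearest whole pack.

Q* = √(2·D·S / H) = √(2·25,500·144 / 40.7) = √180,442.3 ≈ 424.78

425 packs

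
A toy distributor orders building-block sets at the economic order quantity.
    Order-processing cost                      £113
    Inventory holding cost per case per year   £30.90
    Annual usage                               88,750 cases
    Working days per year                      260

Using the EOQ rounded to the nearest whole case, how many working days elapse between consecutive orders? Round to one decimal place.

EOQ = √(2DS/H) = √(2 × 88,750 × 113 / 30.9)
    = √(649,110.03) ≈ 805.67 → Q = 806 cases
Cycle time = (working days × Q)/D = (260 × 806) / 88,750 = 2.361 days

2.4 days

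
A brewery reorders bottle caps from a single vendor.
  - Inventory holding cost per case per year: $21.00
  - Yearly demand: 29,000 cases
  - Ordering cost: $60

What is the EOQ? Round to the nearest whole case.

EOQ = √(2DS/H) = √(2 × 29,000 × 60 / 21)
    = √(165,714.29) ≈ 407.08

407 cases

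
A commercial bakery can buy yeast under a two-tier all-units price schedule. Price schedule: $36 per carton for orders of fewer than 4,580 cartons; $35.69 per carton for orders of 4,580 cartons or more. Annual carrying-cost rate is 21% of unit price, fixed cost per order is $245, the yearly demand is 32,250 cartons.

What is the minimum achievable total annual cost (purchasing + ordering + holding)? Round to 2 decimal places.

$1,169,890.98

H₁ = 21%×$36 = $7.5600;  H₂ = 21%×$35.69 = $7.4949
EOQ₁ = √(2×32,250×245/7.5600) = 1,445.78  (< 4,580, feasible at tier 1)
EOQ₂ = √(2×32,250×245/7.4949) = 1,452.04  (< 4,580 → use Q = 4,580 at tier-2 price)
TC(tier 1 (EOQ₁), Q≈1,445.8) = $1,171,930.09
TC(tier 2, Q≈4,580.0) = $1,169,890.98
Minimum at tier 2: $1,169,890.98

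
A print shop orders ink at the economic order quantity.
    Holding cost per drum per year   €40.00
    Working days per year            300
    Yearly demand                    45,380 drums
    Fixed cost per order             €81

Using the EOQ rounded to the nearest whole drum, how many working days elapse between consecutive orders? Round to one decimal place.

EOQ = √(2DS/H) = √(2 × 45,380 × 81 / 40)
    = √(183,789.00) ≈ 428.71 → Q = 429 drums
Days between orders = 300 / (D/Q) = 300 / 105.781 ≈ 2.836

2.8 days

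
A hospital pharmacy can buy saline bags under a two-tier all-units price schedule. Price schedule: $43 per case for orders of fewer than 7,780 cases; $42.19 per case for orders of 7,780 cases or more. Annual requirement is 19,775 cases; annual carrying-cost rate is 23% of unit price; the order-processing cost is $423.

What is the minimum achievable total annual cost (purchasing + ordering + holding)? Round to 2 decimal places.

H₁ = 23%×$43 = $9.8900;  H₂ = 23%×$42.19 = $9.7037
EOQ₁ = √(2×19,775×423/9.8900) = 1,300.60  (< 7,780, feasible at tier 1)
EOQ₂ = √(2×19,775×423/9.7037) = 1,313.03  (< 7,780 → use Q = 7,780 at tier-2 price)
TC(tier 1 (EOQ₁), Q≈1,300.6) = $863,187.98
TC(tier 2, Q≈7,780.0) = $873,129.81
Minimum at tier 1 (EOQ₁): $863,187.98

$863,187.98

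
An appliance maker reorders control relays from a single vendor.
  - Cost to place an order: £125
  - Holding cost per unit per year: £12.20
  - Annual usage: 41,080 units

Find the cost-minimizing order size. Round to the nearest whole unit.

2DS/H = 2·41,080·125/12.2 = 841,803.28
EOQ = √841,803.28 ≈ 917.50

917 units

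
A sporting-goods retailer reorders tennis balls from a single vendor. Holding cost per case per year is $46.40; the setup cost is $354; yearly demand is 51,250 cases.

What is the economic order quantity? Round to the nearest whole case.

884 cases

2DS/H = 2·51,250·354/46.4 = 782,004.31
EOQ = √782,004.31 ≈ 884.31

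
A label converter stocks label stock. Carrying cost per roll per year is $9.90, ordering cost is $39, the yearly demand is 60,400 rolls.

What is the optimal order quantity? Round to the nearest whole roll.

EOQ = √(2DS/H) = √(2 × 60,400 × 39 / 9.9)
    = √(475,878.79) ≈ 689.84

690 rolls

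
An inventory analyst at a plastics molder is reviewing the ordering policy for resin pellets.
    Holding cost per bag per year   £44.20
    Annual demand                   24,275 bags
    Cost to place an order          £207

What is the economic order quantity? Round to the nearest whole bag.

477 bags

Q* = √(2·D·S / H) = √(2·24,275·207 / 44.2) = √227,372.2 ≈ 476.84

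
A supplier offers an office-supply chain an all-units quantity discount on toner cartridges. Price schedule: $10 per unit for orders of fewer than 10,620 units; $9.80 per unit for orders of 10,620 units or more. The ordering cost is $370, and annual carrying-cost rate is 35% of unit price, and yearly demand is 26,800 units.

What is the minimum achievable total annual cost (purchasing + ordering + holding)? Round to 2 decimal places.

$276,331.39

H₁ = 35%×$10 = $3.5000;  H₂ = 35%×$9.80 = $3.4300
EOQ₁ = √(2×26,800×370/3.5000) = 2,380.40  (< 10,620, feasible at tier 1)
EOQ₂ = √(2×26,800×370/3.4300) = 2,404.56  (< 10,620 → use Q = 10,620 at tier-2 price)
TC(tier 1 (EOQ₁), Q≈2,380.4) = $276,331.39
TC(tier 2, Q≈10,620.0) = $281,787.01
Minimum at tier 1 (EOQ₁): $276,331.39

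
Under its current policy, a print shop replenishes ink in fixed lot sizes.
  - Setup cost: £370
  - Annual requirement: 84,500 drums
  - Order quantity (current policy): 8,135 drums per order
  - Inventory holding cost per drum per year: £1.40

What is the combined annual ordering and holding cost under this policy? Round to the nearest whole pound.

£9,538

Orders/yr = 84,500/8,135 = 10.387; ordering cost = 10.387 × £370 = £3,843.27
Average inventory = 8,135/2 = 4067.5; holding cost = 4067.5 × £1.4 = £5,694.50
Total = £3,843.27 + £5,694.50 = £9,537.77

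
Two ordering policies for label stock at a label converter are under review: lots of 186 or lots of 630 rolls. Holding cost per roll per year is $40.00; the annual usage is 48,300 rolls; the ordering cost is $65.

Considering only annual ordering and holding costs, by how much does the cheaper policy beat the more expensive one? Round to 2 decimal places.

$3,015.70

Annual cost at Q: ordering D·S/Q plus holding Q·H/2.
TC(186) = (48,300/186)×65 + (186/2)×40 = $20,599.03
TC(630) = (48,300/630)×65 + (630/2)×40 = $17,583.33
|ΔTC| = |$20,599.03 − $17,583.33| = $3,015.70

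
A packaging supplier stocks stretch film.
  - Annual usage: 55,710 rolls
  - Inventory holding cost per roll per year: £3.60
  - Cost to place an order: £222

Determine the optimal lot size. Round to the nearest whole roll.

EOQ = √(2DS/H) = √(2 × 55,710 × 222 / 3.6)
    = √(6,870,900.00) ≈ 2,621.24

2,621 rolls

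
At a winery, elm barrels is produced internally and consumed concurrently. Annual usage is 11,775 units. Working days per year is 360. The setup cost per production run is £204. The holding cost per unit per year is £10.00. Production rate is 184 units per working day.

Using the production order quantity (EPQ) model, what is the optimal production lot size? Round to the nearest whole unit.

d = 11,775/360 = 32.7083 units/day;  effective holding cost H(1 − d/p) = 10·(1 − 32.7083/184) = 8.22237
Q* = √(2DS / H_eff) = √(2·11,775·204 / 8.22237) ≈ 764.38

764 units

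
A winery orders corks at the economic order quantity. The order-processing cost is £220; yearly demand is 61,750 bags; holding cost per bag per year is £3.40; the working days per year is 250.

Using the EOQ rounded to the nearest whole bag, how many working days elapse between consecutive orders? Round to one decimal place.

11.4 days

Q* = √(2·D·S / H) = √(2·61,750·220 / 3.4) = √7,991,176.5 ≈ 2,826.87 → Q = 2,827 bags
Days between orders = 250 / (D/Q) = 250 / 21.843 ≈ 11.445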